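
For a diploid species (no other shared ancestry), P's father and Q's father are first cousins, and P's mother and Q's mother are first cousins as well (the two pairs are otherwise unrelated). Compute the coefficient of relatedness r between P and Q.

Wright's path rule: contributions from independent ancestry routes add.
P and Q are related in two ways: second cousins through their fathers (r = 1/32) and second cousins through their mothers (r = 1/32).
r = 1/32 + 1/32 = 0.0625.

0.0625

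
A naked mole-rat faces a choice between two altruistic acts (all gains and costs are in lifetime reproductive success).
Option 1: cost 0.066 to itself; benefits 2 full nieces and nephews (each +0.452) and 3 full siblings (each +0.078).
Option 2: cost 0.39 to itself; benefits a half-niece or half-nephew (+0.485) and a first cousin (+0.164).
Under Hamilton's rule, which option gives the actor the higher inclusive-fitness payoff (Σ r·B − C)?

Option 1: r to a full niece or nephew = 0.25.
Option 1: r to a full sibling = 0.5.
Option 1: Σ r·B − C = (2·0.25·0.452 + 3·0.5·0.078) − 0.066 = 0.277.
Option 2: r to a half-niece or half-nephew = 0.125.
Option 2: r to a first cousin = 0.125.
Option 2: Σ r·B − C = (1·0.125·0.485 + 1·0.125·0.164) − 0.39 = -0.308875.
Option 1 has the higher net inclusive-fitness payoff.

Option 1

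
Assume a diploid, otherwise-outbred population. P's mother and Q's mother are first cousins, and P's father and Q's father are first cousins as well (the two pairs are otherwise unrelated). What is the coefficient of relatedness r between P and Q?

Wright's path rule: contributions from independent ancestry routes add.
P and Q are related in two ways: second cousins through their mothers (r = 1/32) and second cousins through their fathers (r = 1/32).
r = 1/32 + 1/32 = 1/16 = 0.0625.

0.0625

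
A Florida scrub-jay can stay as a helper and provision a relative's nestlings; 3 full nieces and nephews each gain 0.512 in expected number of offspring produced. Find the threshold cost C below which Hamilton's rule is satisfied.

r to a full niece or nephew = 0.25 (full aunt/uncle↔niece/nephew: two paths of length 3 through the shared grandparent pair: r = 2·(1/2)^3 = 1/4).
Hamilton's rule: n·r·B > C, so the trait is favored while C < n·r·B = 3·0.25·0.512 = 0.384.

0.384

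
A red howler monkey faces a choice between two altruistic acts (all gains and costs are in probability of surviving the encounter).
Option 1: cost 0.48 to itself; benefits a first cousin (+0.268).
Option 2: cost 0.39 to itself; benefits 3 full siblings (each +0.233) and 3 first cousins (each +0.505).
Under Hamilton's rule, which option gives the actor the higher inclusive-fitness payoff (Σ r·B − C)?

Option 1: r to a first cousin = 0.125.
Option 1: Σ r·B − C = (1·0.125·0.268) − 0.48 = -0.4465.
Option 2: r to a full sibling = 0.5.
Option 2: r to a first cousin = 0.125.
Option 2: Σ r·B − C = (3·0.5·0.233 + 3·0.125·0.505) − 0.39 = 0.148875.
Option 2 has the higher net inclusive-fitness payoff.

Option 2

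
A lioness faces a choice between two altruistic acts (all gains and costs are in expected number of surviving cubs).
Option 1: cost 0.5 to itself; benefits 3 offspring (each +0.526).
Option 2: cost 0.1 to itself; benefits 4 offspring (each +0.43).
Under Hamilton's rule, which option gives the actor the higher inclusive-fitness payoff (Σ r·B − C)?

Option 1: r to an offspring = 0.5.
Option 1: Σ r·B − C = (3·0.5·0.526) − 0.5 = 0.289.
Option 2: r to an offspring = 0.5.
Option 2: Σ r·B − C = (4·0.5·0.43) − 0.1 = 0.76.
Option 2 has the higher net inclusive-fitness payoff.

Option 2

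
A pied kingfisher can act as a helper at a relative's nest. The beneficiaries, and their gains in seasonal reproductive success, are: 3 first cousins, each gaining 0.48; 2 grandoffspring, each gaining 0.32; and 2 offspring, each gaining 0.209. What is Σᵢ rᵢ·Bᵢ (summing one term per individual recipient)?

0.549

r to a first cousin = 1/8 (first cousins share one grandparent pair — two paths of length 4: r = 2·(1/2)^4 = 1/8).
r to a grandoffspring = 0.25 (two parent–offspring links: r = (1/2)^2 = 1/4).
r to an offspring = 0.5 (one parent–offspring link: r = (1/2)^1 = 1/2).
Summing one r·B term per recipient: 3·0.125·0.48 + 2·0.25·0.32 + 2·0.5·0.209 = 0.549.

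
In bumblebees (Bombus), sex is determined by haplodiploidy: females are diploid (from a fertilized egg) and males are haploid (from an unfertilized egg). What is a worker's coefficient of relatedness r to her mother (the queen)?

One meiotic link between diploid queen and diploid daughter: r = 1/2.

0.5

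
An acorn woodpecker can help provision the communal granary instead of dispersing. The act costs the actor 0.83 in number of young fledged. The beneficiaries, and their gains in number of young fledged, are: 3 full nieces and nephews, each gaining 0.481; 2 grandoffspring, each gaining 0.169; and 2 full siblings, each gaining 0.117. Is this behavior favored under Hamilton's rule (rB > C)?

No

Hamilton's rule: the trait is favored when the sum of r·B over every recipient exceeds the actor's cost C.
r to a full niece or nephew = 1/4 (full aunt/uncle↔niece/nephew: two paths of length 3 through the shared grandparent pair: r = 2·(1/2)^3 = 1/4).
r to a grandoffspring = 1/4 (two parent–offspring links: r = (1/2)^2 = 1/4).
r to a full sibling = 1/2 (full sibs share both parents — two paths of length 2: r = 2·(1/2)^2 = 1/2).
Summing one r·B term per recipient: 3·0.25·0.481 + 2·0.25·0.169 + 2·0.5·0.117 = 0.56225.
0.56225 < 0.83: the indirect benefit is less than the cost.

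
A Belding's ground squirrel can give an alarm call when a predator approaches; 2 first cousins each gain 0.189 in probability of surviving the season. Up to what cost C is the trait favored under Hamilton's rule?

0.04725

r to a first cousin = 0.125 (first cousins share one grandparent pair — two paths of length 4: r = 2·(1/2)^4 = 1/8).
Hamilton's rule: n·r·B > C, so the trait is favored while C < n·r·B = 2·0.125·0.189 = 0.04725.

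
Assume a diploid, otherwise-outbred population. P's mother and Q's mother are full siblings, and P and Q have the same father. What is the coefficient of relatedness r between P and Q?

Relatedness sums over independent paths through distinct common ancestors.
P and Q are related in two ways: first cousins through their mothers (r = 1/8) and half-sibs through their shared father (r = 1/4).
r = 1/8 + 1/4 = 0.375.

0.375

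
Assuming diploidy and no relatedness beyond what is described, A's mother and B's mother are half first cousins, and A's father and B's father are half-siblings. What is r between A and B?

With two independent routes of shared ancestry, r is the sum of the two contributions.
A and B are related in two ways: half second cousins through their mothers (r = 1/64) and half first cousins through their fathers (r = 1/16).
r = 1/64 + 1/16 = 5/64 = 0.078125.

0.078125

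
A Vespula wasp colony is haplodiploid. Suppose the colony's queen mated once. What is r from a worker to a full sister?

0.75

Haplodiploid full sisters inherit their father's entire haploid genome identically (contributing 1/2) and on average half of their mother's contribution (1/2 · 1/2 = 1/4); r = 1/2 + 1/4 = 3/4.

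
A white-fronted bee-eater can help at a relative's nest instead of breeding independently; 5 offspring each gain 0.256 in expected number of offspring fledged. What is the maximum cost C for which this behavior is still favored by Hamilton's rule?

0.64

r to an offspring = 1/2 (one parent–offspring link: r = (1/2)^1 = 1/2).
Hamilton's rule: n·r·B > C, so the trait is favored while C < n·r·B = 5·0.5·0.256 = 0.64.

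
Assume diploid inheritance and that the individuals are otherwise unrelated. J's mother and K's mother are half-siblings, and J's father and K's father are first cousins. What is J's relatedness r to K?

With two independent routes of shared ancestry, r is the sum of the two contributions.
J and K are related in two ways: half first cousins through their mothers (r = 1/16) and second cousins through their fathers (r = 1/32).
r = 1/16 + 1/32 = 0.09375.

0.09375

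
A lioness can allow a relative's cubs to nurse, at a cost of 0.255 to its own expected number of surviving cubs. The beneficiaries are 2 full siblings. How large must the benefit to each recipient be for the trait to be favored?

r to a full sibling = 1/2 (full sibs share both parents — two paths of length 2: r = 2·(1/2)^2 = 1/2).
Hamilton's rule with n recipients of equal r: n·r·B > C, so B > C/(n·r) = 0.255/(2·0.5) = 0.255.

0.255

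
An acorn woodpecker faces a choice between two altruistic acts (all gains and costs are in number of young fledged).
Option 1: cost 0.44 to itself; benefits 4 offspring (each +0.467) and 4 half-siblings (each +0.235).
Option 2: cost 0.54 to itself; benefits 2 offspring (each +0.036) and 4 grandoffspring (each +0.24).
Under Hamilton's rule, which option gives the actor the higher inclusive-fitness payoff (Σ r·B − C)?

Option 1: r to an offspring = 0.5.
Option 1: r to a half-sibling = 0.25.
Option 1: Σ r·B − C = (4·0.5·0.467 + 4·0.25·0.235) − 0.44 = 0.729.
Option 2: r to an offspring = 0.5.
Option 2: r to a grandoffspring = 0.25.
Option 2: Σ r·B − C = (2·0.5·0.036 + 4·0.25·0.24) − 0.54 = -0.264.
Option 1 has the higher net inclusive-fitness payoff.

Option 1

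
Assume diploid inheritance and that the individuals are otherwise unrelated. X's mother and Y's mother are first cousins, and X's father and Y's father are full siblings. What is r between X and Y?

With two independent routes of shared ancestry, r is the sum of the two contributions.
X and Y are related in two ways: second cousins through their mothers (r = 1/32) and first cousins through their fathers (r = 1/8).
r = 1/32 + 1/8 = 0.15625.

0.15625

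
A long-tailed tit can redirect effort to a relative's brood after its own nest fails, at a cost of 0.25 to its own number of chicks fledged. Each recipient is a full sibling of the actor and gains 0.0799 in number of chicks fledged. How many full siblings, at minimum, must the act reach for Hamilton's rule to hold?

r to a full sibling = 1/2 (full sibs share both parents — two paths of length 2: r = 2·(1/2)^2 = 1/2).
Hamilton's rule: n·r·B > C  ⇒  n > C/(r·B) = 0.25/(0.5·0.0799) = 6.258.
The smallest integer exceeding 6.258 is 7.

7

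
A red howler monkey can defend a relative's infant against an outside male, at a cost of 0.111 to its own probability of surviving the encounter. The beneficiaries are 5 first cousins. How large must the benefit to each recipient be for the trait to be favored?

0.1776

r to a first cousin = 1/8 (first cousins share one grandparent pair — two paths of length 4: r = 2·(1/2)^4 = 1/8).
Hamilton's rule with n recipients of equal r: n·r·B > C, so B > C/(n·r) = 0.111/(5·0.125) = 0.1776.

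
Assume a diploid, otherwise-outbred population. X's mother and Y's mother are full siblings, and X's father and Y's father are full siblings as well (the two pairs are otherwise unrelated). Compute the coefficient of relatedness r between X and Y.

0.25

With two independent routes of shared ancestry, r is the sum of the two contributions.
X and Y are related in two ways: first cousins through their mothers (r = 1/8) and first cousins through their fathers (r = 1/8) — i.e. double first cousins.
r = 1/8 + 1/8 = 1/4 = 0.25.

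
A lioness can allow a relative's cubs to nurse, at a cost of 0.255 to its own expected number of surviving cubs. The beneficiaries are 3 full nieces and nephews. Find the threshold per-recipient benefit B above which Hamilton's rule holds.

r to a full niece or nephew = 1/4 (full aunt/uncle↔niece/nephew: two paths of length 3 through the shared grandparent pair: r = 2·(1/2)^3 = 1/4).
Hamilton's rule with n recipients of equal r: n·r·B > C, so B > C/(n·r) = 0.255/(3·0.25) = 0.34.

0.34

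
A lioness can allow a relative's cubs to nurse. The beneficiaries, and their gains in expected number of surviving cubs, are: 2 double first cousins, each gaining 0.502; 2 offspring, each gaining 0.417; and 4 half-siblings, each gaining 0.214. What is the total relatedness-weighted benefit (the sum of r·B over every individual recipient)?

r to a double first cousin = 1/4 (double first cousins share both grandparent pairs — four paths of length 4: r = 4·(1/2)^4 = 1/4).
r to an offspring = 0.5 (one parent–offspring link: r = (1/2)^1 = 1/2).
r to a half-sibling = 1/4 (half-sibs share one parent — one path of length 2: r = (1/2)^2 = 1/4).
Summing one r·B term per recipient: 2·0.25·0.502 + 2·0.5·0.417 + 4·0.25·0.214 = 0.882.

0.882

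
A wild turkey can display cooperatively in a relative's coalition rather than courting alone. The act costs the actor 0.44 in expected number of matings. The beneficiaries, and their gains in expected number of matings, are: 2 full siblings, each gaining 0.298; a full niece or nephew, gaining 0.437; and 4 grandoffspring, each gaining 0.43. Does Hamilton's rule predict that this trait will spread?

Yes

Hamilton's rule: the trait is favored when the sum of r·B over every recipient exceeds the actor's cost C.
r to a full sibling = 0.5 (full sibs share both parents — two paths of length 2: r = 2·(1/2)^2 = 1/2).
r to a full niece or nephew = 1/4 (full aunt/uncle↔niece/nephew: two paths of length 3 through the shared grandparent pair: r = 2·(1/2)^3 = 1/4).
r to a grandoffspring = 1/4 (two parent–offspring links: r = (1/2)^2 = 1/4).
Summing one r·B term per recipient: 2·0.5·0.298 + 1·0.25·0.437 + 4·0.25·0.43 = 0.83725.
0.83725 > 0.44: the indirect benefit exceeds the cost.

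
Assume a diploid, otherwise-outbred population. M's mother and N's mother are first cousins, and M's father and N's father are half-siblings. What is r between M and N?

With two independent routes of shared ancestry, r is the sum of the two contributions.
M and N are related in two ways: second cousins through their mothers (r = 1/32) and half first cousins through their fathers (r = 1/16).
r = 1/32 + 1/16 = 0.09375.

0.09375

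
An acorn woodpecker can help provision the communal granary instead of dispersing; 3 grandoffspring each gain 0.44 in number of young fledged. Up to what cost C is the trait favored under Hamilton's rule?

0.33

r to a grandoffspring = 1/4 (two parent–offspring links: r = (1/2)^2 = 1/4).
Hamilton's rule: n·r·B > C, so the trait is favored while C < n·r·B = 3·0.25·0.44 = 0.33.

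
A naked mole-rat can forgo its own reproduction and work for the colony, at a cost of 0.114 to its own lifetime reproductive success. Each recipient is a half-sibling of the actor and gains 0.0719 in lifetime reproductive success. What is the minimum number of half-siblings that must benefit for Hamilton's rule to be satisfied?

r to a half-sibling = 0.25 (half-sibs share one parent — one path of length 2: r = (1/2)^2 = 1/4).
Hamilton's rule: n·r·B > C  ⇒  n > C/(r·B) = 0.114/(0.25·0.0719) = 6.342.
The smallest integer exceeding 6.342 is 7.

7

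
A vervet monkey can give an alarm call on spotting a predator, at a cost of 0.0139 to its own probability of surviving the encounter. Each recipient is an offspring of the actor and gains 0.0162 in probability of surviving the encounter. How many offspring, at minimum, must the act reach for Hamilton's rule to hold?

2

r to an offspring = 0.5 (one parent–offspring link: r = (1/2)^1 = 1/2).
Hamilton's rule: n·r·B > C  ⇒  n > C/(r·B) = 0.0139/(0.5·0.0162) = 1.716.
The smallest integer exceeding 1.716 is 2.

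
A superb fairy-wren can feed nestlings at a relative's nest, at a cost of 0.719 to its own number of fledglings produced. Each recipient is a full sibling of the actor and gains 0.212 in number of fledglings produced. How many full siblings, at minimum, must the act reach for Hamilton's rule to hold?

7

r to a full sibling = 1/2 (full sibs share both parents — two paths of length 2: r = 2·(1/2)^2 = 1/2).
Hamilton's rule: n·r·B > C  ⇒  n > C/(r·B) = 0.719/(0.5·0.212) = 6.783.
The smallest integer exceeding 6.783 is 7.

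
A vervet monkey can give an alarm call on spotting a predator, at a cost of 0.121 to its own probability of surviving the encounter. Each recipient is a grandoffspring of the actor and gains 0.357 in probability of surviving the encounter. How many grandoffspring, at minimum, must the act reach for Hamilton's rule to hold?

2

r to a grandoffspring = 0.25 (two parent–offspring links: r = (1/2)^2 = 1/4).
Hamilton's rule: n·r·B > C  ⇒  n > C/(r·B) = 0.121/(0.25·0.357) = 1.356.
The smallest integer exceeding 1.356 is 2.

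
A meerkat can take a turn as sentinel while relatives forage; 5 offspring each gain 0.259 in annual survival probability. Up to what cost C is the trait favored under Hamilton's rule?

0.6475

r to an offspring = 1/2 (one parent–offspring link: r = (1/2)^1 = 1/2).
Hamilton's rule: n·r·B > C, so the trait is favored while C < n·r·B = 5·0.5·0.259 = 0.6475.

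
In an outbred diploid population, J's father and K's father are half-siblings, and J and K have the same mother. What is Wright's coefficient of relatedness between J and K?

0.3125

With two independent routes of shared ancestry, r is the sum of the two contributions.
J and K are related in two ways: half first cousins through their fathers (r = 1/16) and half-sibs through their shared mother (r = 1/4).
r = 1/16 + 1/4 = 5/16 = 0.3125.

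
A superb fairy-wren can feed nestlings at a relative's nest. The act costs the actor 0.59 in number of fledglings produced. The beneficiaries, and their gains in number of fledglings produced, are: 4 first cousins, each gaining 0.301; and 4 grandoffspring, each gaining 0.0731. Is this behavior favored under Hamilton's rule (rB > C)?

No

Hamilton's rule: the trait is favored when the sum of r·B over every recipient exceeds the actor's cost C.
r to a first cousin = 0.125 (first cousins share one grandparent pair — two paths of length 4: r = 2·(1/2)^4 = 1/8).
r to a grandoffspring = 1/4 (two parent–offspring links: r = (1/2)^2 = 1/4).
Summing one r·B term per recipient: 4·0.125·0.301 + 4·0.25·0.0731 = 0.2236.
0.2236 < 0.59: the indirect benefit is less than the cost.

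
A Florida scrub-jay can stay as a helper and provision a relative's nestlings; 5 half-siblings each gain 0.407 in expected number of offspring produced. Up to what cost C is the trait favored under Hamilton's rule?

r to a half-sibling = 1/4 (half-sibs share one parent — one path of length 2: r = (1/2)^2 = 1/4).
Hamilton's rule: n·r·B > C, so the trait is favored while C < n·r·B = 5·0.25·0.407 = 0.50875.

0.50875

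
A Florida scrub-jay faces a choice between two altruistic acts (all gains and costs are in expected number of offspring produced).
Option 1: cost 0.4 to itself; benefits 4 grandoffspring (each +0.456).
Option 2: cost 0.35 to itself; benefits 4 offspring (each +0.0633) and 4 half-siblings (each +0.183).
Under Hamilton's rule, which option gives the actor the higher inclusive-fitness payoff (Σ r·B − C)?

Option 1: r to a grandoffspring = 0.25.
Option 1: Σ r·B − C = (4·0.25·0.456) − 0.4 = 0.056.
Option 2: r to an offspring = 0.5.
Option 2: r to a half-sibling = 0.25.
Option 2: Σ r·B − C = (4·0.5·0.0633 + 4·0.25·0.183) − 0.35 = -0.0404.
Option 1 has the higher net inclusive-fitness payoff.

Option 1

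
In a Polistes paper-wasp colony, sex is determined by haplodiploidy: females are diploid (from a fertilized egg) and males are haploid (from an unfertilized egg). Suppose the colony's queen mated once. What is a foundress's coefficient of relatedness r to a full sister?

Haplodiploid full sisters inherit their father's entire haploid genome identically (contributing 1/2) and on average half of their mother's contribution (1/2 · 1/2 = 1/4); r = 1/2 + 1/4 = 3/4.

0.75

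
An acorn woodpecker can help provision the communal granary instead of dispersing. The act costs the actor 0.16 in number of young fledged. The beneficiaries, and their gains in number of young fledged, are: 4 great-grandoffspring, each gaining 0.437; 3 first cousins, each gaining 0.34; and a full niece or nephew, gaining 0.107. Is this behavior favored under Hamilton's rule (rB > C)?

Yes

Hamilton's rule: the trait is favored when the sum of r·B over every recipient exceeds the actor's cost C.
r to a great-grandoffspring = 1/8 (three parent–offspring links: r = (1/2)^3 = 1/8).
r to a first cousin = 0.125 (first cousins share one grandparent pair — two paths of length 4: r = 2·(1/2)^4 = 1/8).
r to a full niece or nephew = 1/4 (full aunt/uncle↔niece/nephew: two paths of length 3 through the shared grandparent pair: r = 2·(1/2)^3 = 1/4).
Summing one r·B term per recipient: 4·0.125·0.437 + 3·0.125·0.34 + 1·0.25·0.107 = 0.37275.
0.37275 > 0.16: the indirect benefit exceeds the cost.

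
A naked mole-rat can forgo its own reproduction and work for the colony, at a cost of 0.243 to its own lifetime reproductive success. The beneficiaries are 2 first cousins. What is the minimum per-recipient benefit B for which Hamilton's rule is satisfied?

0.972

r to a first cousin = 0.125 (first cousins share one grandparent pair — two paths of length 4: r = 2·(1/2)^4 = 1/8).
Hamilton's rule with n recipients of equal r: n·r·B > C, so B > C/(n·r) = 0.243/(2·0.125) = 0.972.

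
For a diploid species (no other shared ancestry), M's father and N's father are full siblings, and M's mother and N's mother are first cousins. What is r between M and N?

0.15625

With two independent routes of shared ancestry, r is the sum of the two contributions.
M and N are related in two ways: first cousins through their fathers (r = 1/8) and second cousins through their mothers (r = 1/32).
r = 1/8 + 1/32 = 0.15625.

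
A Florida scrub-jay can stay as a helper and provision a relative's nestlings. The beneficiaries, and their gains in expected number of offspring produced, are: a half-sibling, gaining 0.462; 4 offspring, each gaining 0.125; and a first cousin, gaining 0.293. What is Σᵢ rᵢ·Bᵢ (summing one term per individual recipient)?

r to a half-sibling = 0.25 (half-sibs share one parent — one path of length 2: r = (1/2)^2 = 1/4).
r to an offspring = 0.5 (one parent–offspring link: r = (1/2)^1 = 1/2).
r to a first cousin = 1/8 (first cousins share one grandparent pair — two paths of length 4: r = 2·(1/2)^4 = 1/8).
Summing one r·B term per recipient: 1·0.25·0.462 + 4·0.5·0.125 + 1·0.125·0.293 = 0.402125.

0.402125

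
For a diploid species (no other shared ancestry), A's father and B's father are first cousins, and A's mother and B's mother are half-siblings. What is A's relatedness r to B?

Relatedness sums over independent paths through distinct common ancestors.
A and B are related in two ways: second cousins through their fathers (r = 1/32) and half first cousins through their mothers (r = 1/16).
r = 1/32 + 1/16 = 3/32 = 0.09375.

0.09375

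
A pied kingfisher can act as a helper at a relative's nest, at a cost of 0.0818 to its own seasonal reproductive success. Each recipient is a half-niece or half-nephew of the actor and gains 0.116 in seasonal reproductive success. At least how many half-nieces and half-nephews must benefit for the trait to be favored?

r to a half-niece or half-nephew = 0.125 (half-aunt/uncle↔niece/nephew: one path of length 3: r = (1/2)^3 = 1/8).
Hamilton's rule: n·r·B > C  ⇒  n > C/(r·B) = 0.0818/(0.125·0.116) = 5.641.
The smallest integer exceeding 5.641 is 6.

6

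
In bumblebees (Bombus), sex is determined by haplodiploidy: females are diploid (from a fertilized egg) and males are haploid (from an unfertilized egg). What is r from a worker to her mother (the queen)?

0.5

One meiotic link between diploid queen and diploid daughter: r = 1/2.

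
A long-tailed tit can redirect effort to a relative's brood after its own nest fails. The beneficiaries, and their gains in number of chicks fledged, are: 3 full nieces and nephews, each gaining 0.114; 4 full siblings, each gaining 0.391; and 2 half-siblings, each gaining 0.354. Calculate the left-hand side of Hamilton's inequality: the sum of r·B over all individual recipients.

1.0445

r to a full niece or nephew = 0.25 (full aunt/uncle↔niece/nephew: two paths of length 3 through the shared grandparent pair: r = 2·(1/2)^3 = 1/4).
r to a full sibling = 0.5 (full sibs share both parents — two paths of length 2: r = 2·(1/2)^2 = 1/2).
r to a half-sibling = 0.25 (half-sibs share one parent — one path of length 2: r = (1/2)^2 = 1/4).
Summing one r·B term per recipient: 3·0.25·0.114 + 4·0.5·0.391 + 2·0.25·0.354 = 1.0445.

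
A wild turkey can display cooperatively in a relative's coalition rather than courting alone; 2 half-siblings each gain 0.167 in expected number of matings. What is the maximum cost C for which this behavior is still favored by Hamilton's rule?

0.0835

r to a half-sibling = 0.25 (half-sibs share one parent — one path of length 2: r = (1/2)^2 = 1/4).
Hamilton's rule: n·r·B > C, so the trait is favored while C < n·r·B = 2·0.25·0.167 = 0.0835.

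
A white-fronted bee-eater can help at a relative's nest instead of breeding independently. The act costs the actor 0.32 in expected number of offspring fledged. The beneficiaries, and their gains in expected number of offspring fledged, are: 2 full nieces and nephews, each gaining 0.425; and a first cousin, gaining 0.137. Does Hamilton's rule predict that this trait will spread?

Hamilton's rule: the trait is favored when the sum of r·B over every recipient exceeds the actor's cost C.
r to a full niece or nephew = 1/4 (full aunt/uncle↔niece/nephew: two paths of length 3 through the shared grandparent pair: r = 2·(1/2)^3 = 1/4).
r to a first cousin = 1/8 (first cousins share one grandparent pair — two paths of length 4: r = 2·(1/2)^4 = 1/8).
Summing one r·B term per recipient: 2·0.25·0.425 + 1·0.125·0.137 = 0.229625.
0.229625 < 0.32: the indirect benefit is less than the cost.

No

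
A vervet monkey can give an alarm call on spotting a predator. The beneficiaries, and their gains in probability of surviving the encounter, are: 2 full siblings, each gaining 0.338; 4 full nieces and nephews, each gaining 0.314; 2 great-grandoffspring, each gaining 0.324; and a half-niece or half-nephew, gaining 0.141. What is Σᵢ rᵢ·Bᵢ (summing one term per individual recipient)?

r to a full sibling = 1/2 (full sibs share both parents — two paths of length 2: r = 2·(1/2)^2 = 1/2).
r to a full niece or nephew = 0.25 (full aunt/uncle↔niece/nephew: two paths of length 3 through the shared grandparent pair: r = 2·(1/2)^3 = 1/4).
r to a great-grandoffspring = 0.125 (three parent–offspring links: r = (1/2)^3 = 1/8).
r to a half-niece or half-nephew = 0.125 (half-aunt/uncle↔niece/nephew: one path of length 3: r = (1/2)^3 = 1/8).
Summing one r·B term per recipient: 2·0.5·0.338 + 4·0.25·0.314 + 2·0.125·0.324 + 1·0.125·0.141 = 0.750625.

0.750625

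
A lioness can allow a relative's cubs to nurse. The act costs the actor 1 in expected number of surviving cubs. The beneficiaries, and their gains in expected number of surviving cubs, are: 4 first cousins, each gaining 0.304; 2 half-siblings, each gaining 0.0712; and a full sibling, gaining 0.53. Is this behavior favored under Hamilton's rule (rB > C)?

No

Hamilton's rule: the trait is favored when the sum of r·B over every recipient exceeds the actor's cost C.
r to a first cousin = 0.125 (first cousins share one grandparent pair — two paths of length 4: r = 2·(1/2)^4 = 1/8).
r to a half-sibling = 1/4 (half-sibs share one parent — one path of length 2: r = (1/2)^2 = 1/4).
r to a full sibling = 0.5 (full sibs share both parents — two paths of length 2: r = 2·(1/2)^2 = 1/2).
Summing one r·B term per recipient: 4·0.125·0.304 + 2·0.25·0.0712 + 1·0.5·0.53 = 0.4526.
0.4526 < 1: the indirect benefit is less than the cost.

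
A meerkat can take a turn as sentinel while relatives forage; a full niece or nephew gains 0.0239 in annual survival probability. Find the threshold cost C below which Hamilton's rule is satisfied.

r to a full niece or nephew = 1/4 (full aunt/uncle↔niece/nephew: two paths of length 3 through the shared grandparent pair: r = 2·(1/2)^3 = 1/4).
Hamilton's rule: n·r·B > C, so the trait is favored while C < n·r·B = 1·0.25·0.0239 = 0.005975.

0.005975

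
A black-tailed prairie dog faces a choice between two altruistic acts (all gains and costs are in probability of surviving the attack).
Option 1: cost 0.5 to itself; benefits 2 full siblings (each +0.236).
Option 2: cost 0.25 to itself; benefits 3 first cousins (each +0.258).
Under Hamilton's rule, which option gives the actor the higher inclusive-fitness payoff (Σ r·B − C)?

Option 2

Option 1: r to a full sibling = 0.5.
Option 1: Σ r·B − C = (2·0.5·0.236) − 0.5 = -0.264.
Option 2: r to a first cousin = 0.125.
Option 2: Σ r·B − C = (3·0.125·0.258) − 0.25 = -0.15325.
Option 2 has the higher net inclusive-fitness payoff.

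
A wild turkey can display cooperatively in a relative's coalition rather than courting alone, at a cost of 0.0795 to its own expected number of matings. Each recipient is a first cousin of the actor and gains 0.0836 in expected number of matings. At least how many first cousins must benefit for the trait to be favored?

8

r to a first cousin = 0.125 (first cousins share one grandparent pair — two paths of length 4: r = 2·(1/2)^4 = 1/8).
Hamilton's rule: n·r·B > C  ⇒  n > C/(r·B) = 0.0795/(0.125·0.0836) = 7.608.
The smallest integer exceeding 7.608 is 8.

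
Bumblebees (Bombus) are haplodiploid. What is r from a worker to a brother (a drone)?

Her haploid brother carries none of their father's genes and a random half of their mother's genome; that half matches the maternal half of her own genome with probability 1/2: r = 1/2 · 1/2 = 1/4.

0.25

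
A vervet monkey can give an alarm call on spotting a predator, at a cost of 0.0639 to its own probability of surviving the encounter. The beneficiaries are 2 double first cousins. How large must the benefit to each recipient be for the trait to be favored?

r to a double first cousin = 1/4 (double first cousins share both grandparent pairs — four paths of length 4: r = 4·(1/2)^4 = 1/4).
Hamilton's rule with n recipients of equal r: n·r·B > C, so B > C/(n·r) = 0.0639/(2·0.25) = 0.1278.

0.1278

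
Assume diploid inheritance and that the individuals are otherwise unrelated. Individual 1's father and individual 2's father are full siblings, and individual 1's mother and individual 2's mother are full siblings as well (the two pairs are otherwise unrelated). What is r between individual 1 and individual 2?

0.25

With two independent routes of shared ancestry, r is the sum of the two contributions.
Individual 1 and individual 2 are related in two ways: first cousins through their fathers (r = 1/8) and first cousins through their mothers (r = 1/8) — i.e. double first cousins.
r = 1/8 + 1/8 = 1/4 = 0.25.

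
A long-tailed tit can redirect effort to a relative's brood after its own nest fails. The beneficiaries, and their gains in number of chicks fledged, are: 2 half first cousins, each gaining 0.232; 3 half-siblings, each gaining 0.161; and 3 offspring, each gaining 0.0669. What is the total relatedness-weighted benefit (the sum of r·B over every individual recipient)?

r to a half first cousin = 0.0625 (half first cousins share one grandparent — one path of length 4: r = (1/2)^4 = 1/16).
r to a half-sibling = 0.25 (half-sibs share one parent — one path of length 2: r = (1/2)^2 = 1/4).
r to an offspring = 1/2 (one parent–offspring link: r = (1/2)^1 = 1/2).
Summing one r·B term per recipient: 2·0.0625·0.232 + 3·0.25·0.161 + 3·0.5·0.0669 = 0.2501.

0.2501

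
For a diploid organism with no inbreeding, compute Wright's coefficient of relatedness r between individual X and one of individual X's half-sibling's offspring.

Each parent–offspring link contributes a factor of 1/2, and independent paths through distinct common ancestors add.
Half-aunt/uncle↔niece/nephew: one path of length 3: r = (1/2)^3 = 1/8.

0.125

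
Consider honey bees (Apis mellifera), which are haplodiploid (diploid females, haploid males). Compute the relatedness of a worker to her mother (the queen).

0.5

One meiotic link between diploid queen and diploid daughter: r = 1/2.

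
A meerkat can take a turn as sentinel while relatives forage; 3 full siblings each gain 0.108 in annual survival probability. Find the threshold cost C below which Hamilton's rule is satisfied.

r to a full sibling = 1/2 (full sibs share both parents — two paths of length 2: r = 2·(1/2)^2 = 1/2).
Hamilton's rule: n·r·B > C, so the trait is favored while C < n·r·B = 3·0.5·0.108 = 0.162.

0.162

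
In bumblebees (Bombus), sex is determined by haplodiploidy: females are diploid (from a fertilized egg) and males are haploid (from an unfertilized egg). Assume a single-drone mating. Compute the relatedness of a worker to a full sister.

0.75

Haplodiploid full sisters inherit their father's entire haploid genome identically (contributing 1/2) and on average half of their mother's contribution (1/2 · 1/2 = 1/4); r = 1/2 + 1/4 = 3/4.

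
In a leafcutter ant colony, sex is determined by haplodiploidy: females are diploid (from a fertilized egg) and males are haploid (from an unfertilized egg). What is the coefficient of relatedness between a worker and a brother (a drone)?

Her haploid brother carries none of their father's genes and a random half of their mother's genome; that half matches the maternal half of her own genome with probability 1/2: r = 1/2 · 1/2 = 1/4.

0.25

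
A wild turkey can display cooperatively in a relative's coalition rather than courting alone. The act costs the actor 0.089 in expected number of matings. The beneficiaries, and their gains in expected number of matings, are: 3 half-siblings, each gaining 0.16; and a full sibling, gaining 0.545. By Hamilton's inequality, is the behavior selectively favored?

Hamilton's rule: the trait is favored when the sum of r·B over every recipient exceeds the actor's cost C.
r to a half-sibling = 0.25 (half-sibs share one parent — one path of length 2: r = (1/2)^2 = 1/4).
r to a full sibling = 1/2 (full sibs share both parents — two paths of length 2: r = 2·(1/2)^2 = 1/2).
Summing one r·B term per recipient: 3·0.25·0.16 + 1·0.5·0.545 = 0.3925.
0.3925 > 0.089: the indirect benefit exceeds the cost.

Yes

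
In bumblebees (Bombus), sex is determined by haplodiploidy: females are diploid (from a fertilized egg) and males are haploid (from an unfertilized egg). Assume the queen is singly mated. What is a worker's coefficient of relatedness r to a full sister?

Haplodiploid full sisters inherit their father's entire haploid genome identically (contributing 1/2) and on average half of their mother's contribution (1/2 · 1/2 = 1/4); r = 1/2 + 1/4 = 3/4.

0.75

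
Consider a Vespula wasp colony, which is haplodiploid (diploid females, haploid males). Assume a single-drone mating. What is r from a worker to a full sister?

0.75

Haplodiploid full sisters inherit their father's entire haploid genome identically (contributing 1/2) and on average half of their mother's contribution (1/2 · 1/2 = 1/4); r = 1/2 + 1/4 = 3/4.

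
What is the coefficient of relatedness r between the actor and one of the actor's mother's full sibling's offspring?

0.125

Each parent–offspring link contributes a factor of 1/2, and independent paths through distinct common ancestors add.
First cousins share one grandparent pair — two paths of length 4: r = 2·(1/2)^4 = 1/8.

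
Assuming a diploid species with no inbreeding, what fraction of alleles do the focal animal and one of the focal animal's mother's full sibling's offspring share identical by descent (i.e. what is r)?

0.125

Each parent–offspring link contributes a factor of 1/2, and independent paths through distinct common ancestors add.
First cousins share one grandparent pair — two paths of length 4: r = 2·(1/2)^4 = 1/8.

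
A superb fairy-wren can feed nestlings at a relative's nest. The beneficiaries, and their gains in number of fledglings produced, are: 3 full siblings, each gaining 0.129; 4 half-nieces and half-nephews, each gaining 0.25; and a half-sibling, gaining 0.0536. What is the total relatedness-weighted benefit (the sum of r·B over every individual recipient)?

r to a full sibling = 0.5 (full sibs share both parents — two paths of length 2: r = 2·(1/2)^2 = 1/2).
r to a half-niece or half-nephew = 0.125 (half-aunt/uncle↔niece/nephew: one path of length 3: r = (1/2)^3 = 1/8).
r to a half-sibling = 1/4 (half-sibs share one parent — one path of length 2: r = (1/2)^2 = 1/4).
Summing one r·B term per recipient: 3·0.5·0.129 + 4·0.125·0.25 + 1·0.25·0.0536 = 0.3319.

0.3319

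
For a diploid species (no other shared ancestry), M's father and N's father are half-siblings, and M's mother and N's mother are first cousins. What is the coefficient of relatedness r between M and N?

Relatedness sums over independent paths through distinct common ancestors.
M and N are related in two ways: half first cousins through their fathers (r = 1/16) and second cousins through their mothers (r = 1/32).
r = 1/16 + 1/32 = 3/32 = 0.09375.

0.09375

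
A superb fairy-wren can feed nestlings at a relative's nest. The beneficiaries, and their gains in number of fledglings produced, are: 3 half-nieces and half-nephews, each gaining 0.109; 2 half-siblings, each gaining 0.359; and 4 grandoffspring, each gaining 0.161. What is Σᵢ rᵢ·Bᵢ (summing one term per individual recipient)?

0.381375

r to a half-niece or half-nephew = 1/8 (half-aunt/uncle↔niece/nephew: one path of length 3: r = (1/2)^3 = 1/8).
r to a half-sibling = 1/4 (half-sibs share one parent — one path of length 2: r = (1/2)^2 = 1/4).
r to a grandoffspring = 1/4 (two parent–offspring links: r = (1/2)^2 = 1/4).
Summing one r·B term per recipient: 3·0.125·0.109 + 2·0.25·0.359 + 4·0.25·0.161 = 0.381375.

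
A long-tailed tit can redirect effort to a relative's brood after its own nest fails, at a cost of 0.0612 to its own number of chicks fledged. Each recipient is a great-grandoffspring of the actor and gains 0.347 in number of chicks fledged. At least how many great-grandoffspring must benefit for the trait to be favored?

2

r to a great-grandoffspring = 0.125 (three parent–offspring links: r = (1/2)^3 = 1/8).
Hamilton's rule: n·r·B > C  ⇒  n > C/(r·B) = 0.0612/(0.125·0.347) = 1.411.
The smallest integer exceeding 1.411 is 2.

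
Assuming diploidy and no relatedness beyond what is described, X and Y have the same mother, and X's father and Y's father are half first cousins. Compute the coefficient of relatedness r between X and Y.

0.265625

Relatedness sums over independent paths through distinct common ancestors.
X and Y are related in two ways: half-sibs through their shared mother (r = 1/4) and half second cousins through their fathers (r = 1/64).
r = 1/4 + 1/64 = 0.265625.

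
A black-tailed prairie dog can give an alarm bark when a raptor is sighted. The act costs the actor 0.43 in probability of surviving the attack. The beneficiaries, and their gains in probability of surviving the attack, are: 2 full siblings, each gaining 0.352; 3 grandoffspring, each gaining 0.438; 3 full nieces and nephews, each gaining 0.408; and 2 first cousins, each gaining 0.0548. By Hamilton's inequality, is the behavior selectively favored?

Hamilton's rule: the trait is favored when the sum of r·B over every recipient exceeds the actor's cost C.
r to a full sibling = 0.5 (full sibs share both parents — two paths of length 2: r = 2·(1/2)^2 = 1/2).
r to a grandoffspring = 1/4 (two parent–offspring links: r = (1/2)^2 = 1/4).
r to a full niece or nephew = 0.25 (full aunt/uncle↔niece/nephew: two paths of length 3 through the shared grandparent pair: r = 2·(1/2)^3 = 1/4).
r to a first cousin = 0.125 (first cousins share one grandparent pair — two paths of length 4: r = 2·(1/2)^4 = 1/8).
Summing one r·B term per recipient: 2·0.5·0.352 + 3·0.25·0.438 + 3·0.25·0.408 + 2·0.125·0.0548 = 1.0002.
1.0002 > 0.43: the indirect benefit exceeds the cost.

Yes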